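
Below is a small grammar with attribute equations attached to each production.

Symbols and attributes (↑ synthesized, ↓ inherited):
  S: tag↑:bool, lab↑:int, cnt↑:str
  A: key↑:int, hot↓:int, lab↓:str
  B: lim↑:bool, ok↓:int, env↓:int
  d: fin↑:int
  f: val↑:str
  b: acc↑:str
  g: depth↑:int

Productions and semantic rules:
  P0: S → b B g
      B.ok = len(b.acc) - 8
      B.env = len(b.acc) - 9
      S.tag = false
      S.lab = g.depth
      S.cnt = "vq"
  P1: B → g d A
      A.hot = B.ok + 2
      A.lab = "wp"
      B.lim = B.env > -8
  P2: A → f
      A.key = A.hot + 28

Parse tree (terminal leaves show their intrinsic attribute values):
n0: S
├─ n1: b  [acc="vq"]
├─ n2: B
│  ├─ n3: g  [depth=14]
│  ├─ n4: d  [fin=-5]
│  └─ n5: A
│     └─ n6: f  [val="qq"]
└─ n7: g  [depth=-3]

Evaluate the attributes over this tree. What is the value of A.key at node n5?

24

1. n1.acc = "vq"  [terminal]
2. n2.ok = -6  [len(b.acc) - 8]
3. n2.env = -7  [len(b.acc) - 9]
4. n3.depth = 14  [terminal]
5. n4.fin = -5  [terminal]
6. n5.hot = -4  [B.ok + 2]
7. n5.lab = "wp"  ["wp"]
8. n6.val = "qq"  [terminal]
9. n5.key = 24  [A.hot + 28]
10. n2.lim = true  [B.env > -8]
11. n7.depth = -3  [terminal]
12. n0.tag = false  [false]
13. n0.lab = -3  [g.depth]
14. n0.cnt = "vq"  ["vq"]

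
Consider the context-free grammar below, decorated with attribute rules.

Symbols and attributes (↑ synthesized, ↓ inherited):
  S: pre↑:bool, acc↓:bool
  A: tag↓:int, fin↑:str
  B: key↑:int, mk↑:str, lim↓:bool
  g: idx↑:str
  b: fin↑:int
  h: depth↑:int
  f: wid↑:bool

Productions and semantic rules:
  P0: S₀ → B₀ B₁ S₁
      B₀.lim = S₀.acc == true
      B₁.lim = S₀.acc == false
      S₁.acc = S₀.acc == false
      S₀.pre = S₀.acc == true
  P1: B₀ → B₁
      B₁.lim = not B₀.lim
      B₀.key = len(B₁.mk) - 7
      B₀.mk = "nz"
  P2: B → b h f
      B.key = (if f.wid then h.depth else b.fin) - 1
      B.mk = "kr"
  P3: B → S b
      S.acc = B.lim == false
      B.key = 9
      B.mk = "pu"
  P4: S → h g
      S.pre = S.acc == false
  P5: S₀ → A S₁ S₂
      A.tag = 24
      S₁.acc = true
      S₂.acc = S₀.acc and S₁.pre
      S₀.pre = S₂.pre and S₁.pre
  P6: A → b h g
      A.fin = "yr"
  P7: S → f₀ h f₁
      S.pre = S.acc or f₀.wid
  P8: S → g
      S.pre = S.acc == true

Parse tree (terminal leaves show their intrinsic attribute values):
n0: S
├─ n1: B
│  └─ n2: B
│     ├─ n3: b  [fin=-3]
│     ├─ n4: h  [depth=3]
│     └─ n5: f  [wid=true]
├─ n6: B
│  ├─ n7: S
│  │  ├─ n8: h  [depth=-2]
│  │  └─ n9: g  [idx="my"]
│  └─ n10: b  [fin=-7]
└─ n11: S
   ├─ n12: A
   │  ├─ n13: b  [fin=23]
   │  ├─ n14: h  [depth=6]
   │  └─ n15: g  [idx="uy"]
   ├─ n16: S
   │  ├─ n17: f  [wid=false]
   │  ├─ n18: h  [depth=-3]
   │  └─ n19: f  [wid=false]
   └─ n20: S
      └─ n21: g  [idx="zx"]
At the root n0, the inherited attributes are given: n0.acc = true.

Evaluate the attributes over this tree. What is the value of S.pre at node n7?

1. n0.acc = true  [given at root]
2. n1.lim = true  [S₀.acc == true]
3. n2.lim = false  [not B₀.lim]
4. n3.fin = -3  [terminal]
5. n4.depth = 3  [terminal]
6. n5.wid = true  [terminal]
7. n2.key = 2  [(if f.wid then h.depth else b.fin) - 1]
8. n2.mk = "kr"  ["kr"]
9. n1.key = -5  [len(B₁.mk) - 7]
10. n1.mk = "nz"  ["nz"]
11. n6.lim = false  [S₀.acc == false]
12. n7.acc = true  [B.lim == false]
13. n8.depth = -2  [terminal]
14. n9.idx = "my"  [terminal]
15. n7.pre = false  [S.acc == false]
16. n10.fin = -7  [terminal]
17. n6.key = 9  [9]
18. n6.mk = "pu"  ["pu"]
19. n11.acc = false  [S₀.acc == false]
20. n12.tag = 24  [24]
21. n13.fin = 23  [terminal]
22. n14.depth = 6  [terminal]
23. n15.idx = "uy"  [terminal]
24. n12.fin = "yr"  ["yr"]
25. n16.acc = true  [true]
26. n17.wid = false  [terminal]
27. n18.depth = -3  [terminal]
28. n19.wid = false  [terminal]
29. n16.pre = true  [S.acc or f₀.wid]
30. n20.acc = false  [S₀.acc and S₁.pre]
31. n21.idx = "zx"  [terminal]
32. n20.pre = false  [S.acc == true]
33. n11.pre = false  [S₂.pre and S₁.pre]
34. n0.pre = true  [S₀.acc == true]

false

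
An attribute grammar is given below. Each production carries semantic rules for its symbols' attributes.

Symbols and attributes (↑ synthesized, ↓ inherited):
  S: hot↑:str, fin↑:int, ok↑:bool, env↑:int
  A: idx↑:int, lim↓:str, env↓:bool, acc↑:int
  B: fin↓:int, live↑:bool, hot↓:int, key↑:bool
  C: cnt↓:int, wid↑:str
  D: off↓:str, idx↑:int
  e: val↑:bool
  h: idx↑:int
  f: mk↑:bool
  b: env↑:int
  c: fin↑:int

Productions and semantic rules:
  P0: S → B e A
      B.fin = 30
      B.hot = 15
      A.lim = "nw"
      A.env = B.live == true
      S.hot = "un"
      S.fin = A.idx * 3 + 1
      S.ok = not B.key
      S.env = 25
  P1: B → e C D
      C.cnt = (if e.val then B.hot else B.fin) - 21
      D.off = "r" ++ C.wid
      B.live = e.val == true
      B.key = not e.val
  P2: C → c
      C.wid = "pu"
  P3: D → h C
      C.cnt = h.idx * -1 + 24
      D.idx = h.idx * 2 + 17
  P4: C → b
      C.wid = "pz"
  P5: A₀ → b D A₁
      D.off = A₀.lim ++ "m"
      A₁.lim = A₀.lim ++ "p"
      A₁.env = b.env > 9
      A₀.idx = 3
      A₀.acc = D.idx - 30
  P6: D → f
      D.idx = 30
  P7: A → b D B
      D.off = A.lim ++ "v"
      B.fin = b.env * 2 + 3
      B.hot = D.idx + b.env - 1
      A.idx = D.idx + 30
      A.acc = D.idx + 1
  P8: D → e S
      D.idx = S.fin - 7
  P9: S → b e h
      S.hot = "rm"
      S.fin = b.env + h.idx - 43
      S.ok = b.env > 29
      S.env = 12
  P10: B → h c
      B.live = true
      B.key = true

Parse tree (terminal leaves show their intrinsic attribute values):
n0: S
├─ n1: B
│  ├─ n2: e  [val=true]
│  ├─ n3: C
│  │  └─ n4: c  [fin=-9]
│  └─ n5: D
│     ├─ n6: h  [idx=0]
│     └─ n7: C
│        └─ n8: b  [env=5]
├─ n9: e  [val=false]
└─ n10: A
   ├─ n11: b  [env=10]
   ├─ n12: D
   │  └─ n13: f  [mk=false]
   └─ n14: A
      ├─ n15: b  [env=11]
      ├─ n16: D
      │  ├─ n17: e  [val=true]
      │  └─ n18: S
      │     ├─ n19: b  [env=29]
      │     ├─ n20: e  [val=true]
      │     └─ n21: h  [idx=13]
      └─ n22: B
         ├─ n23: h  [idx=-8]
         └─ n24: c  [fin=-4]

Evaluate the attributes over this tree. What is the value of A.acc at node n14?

1. n1.fin = 30  [30]
2. n1.hot = 15  [15]
3. n2.val = true  [terminal]
4. n3.cnt = -6  [(if e.val then B.hot else B.fin) - 21]
5. n4.fin = -9  [terminal]
6. n3.wid = "pu"  ["pu"]
7. n5.off = "rpu"  ["r" ++ C.wid]
8. n6.idx = 0  [terminal]
9. n7.cnt = 24  [h.idx * -1 + 24]
10. n8.env = 5  [terminal]
11. n7.wid = "pz"  ["pz"]
12. n5.idx = 17  [h.idx * 2 + 17]
13. n1.live = true  [e.val == true]
14. n1.key = false  [not e.val]
15. n9.val = false  [terminal]
16. n10.lim = "nw"  ["nw"]
17. n10.env = true  [B.live == true]
18. n11.env = 10  [terminal]
19. n12.off = "nwm"  [A₀.lim ++ "m"]
20. n13.mk = false  [terminal]
21. n12.idx = 30  [30]
22. n14.lim = "nwp"  [A₀.lim ++ "p"]
23. n14.env = true  [b.env > 9]
24. n15.env = 11  [terminal]
25. n16.off = "nwpv"  [A.lim ++ "v"]
26. n17.val = true  [terminal]
27. n19.env = 29  [terminal]
28. n20.val = true  [terminal]
29. n21.idx = 13  [terminal]
30. n18.hot = "rm"  ["rm"]
31. n18.fin = -1  [b.env + h.idx - 43]
32. n18.ok = false  [b.env > 29]
33. n18.env = 12  [12]
34. n16.idx = -8  [S.fin - 7]
35. n22.fin = 25  [b.env * 2 + 3]
36. n22.hot = 2  [D.idx + b.env - 1]
37. n23.idx = -8  [terminal]
38. n24.fin = -4  [terminal]
39. n22.live = true  [true]
40. n22.key = true  [true]
41. n14.idx = 22  [D.idx + 30]
42. n14.acc = -7  [D.idx + 1]
43. n10.idx = 3  [3]
44. n10.acc = 0  [D.idx - 30]
45. n0.hot = "un"  ["un"]
46. n0.fin = 10  [A.idx * 3 + 1]
47. n0.ok = true  [not B.key]
48. n0.env = 25  [25]

-7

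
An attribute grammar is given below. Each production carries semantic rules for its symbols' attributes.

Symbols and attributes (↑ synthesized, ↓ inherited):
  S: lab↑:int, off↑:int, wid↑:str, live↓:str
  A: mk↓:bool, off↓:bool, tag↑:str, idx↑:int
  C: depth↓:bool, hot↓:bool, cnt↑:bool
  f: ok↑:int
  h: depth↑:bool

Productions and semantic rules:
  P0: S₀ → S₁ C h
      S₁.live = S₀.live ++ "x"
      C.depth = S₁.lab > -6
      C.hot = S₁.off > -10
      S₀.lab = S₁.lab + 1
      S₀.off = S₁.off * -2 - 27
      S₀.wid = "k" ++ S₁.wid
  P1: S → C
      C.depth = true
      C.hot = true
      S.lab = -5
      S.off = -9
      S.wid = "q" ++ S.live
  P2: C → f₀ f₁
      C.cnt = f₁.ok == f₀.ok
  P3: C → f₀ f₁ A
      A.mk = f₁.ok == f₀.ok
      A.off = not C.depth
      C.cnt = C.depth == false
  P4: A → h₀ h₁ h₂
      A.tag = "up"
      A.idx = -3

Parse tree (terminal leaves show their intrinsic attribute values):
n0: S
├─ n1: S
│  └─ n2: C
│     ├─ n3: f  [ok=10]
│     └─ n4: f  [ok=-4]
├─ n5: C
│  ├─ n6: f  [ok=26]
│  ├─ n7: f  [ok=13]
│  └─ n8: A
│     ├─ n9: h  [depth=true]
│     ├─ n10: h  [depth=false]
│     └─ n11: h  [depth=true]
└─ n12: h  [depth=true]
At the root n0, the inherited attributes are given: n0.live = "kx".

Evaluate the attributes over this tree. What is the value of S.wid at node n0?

1. n0.live = "kx"  [given at root]
2. n1.live = "kxx"  [S₀.live ++ "x"]
3. n2.depth = true  [true]
4. n2.hot = true  [true]
5. n3.ok = 10  [terminal]
6. n4.ok = -4  [terminal]
7. n2.cnt = false  [f₁.ok == f₀.ok]
8. n1.lab = -5  [-5]
9. n1.off = -9  [-9]
10. n1.wid = "qkxx"  ["q" ++ S.live]
11. n5.depth = true  [S₁.lab > -6]
12. n5.hot = true  [S₁.off > -10]
13. n6.ok = 26  [terminal]
14. n7.ok = 13  [terminal]
15. n8.mk = false  [f₁.ok == f₀.ok]
16. n8.off = false  [not C.depth]
17. n9.depth = true  [terminal]
18. n10.depth = false  [terminal]
19. n11.depth = true  [terminal]
20. n8.tag = "up"  ["up"]
21. n8.idx = -3  [-3]
22. n5.cnt = false  [C.depth == false]
23. n12.depth = true  [terminal]
24. n0.lab = -4  [S₁.lab + 1]
25. n0.off = -9  [S₁.off * -2 - 27]
26. n0.wid = "kqkxx"  ["k" ++ S₁.wid]

"kqkxx"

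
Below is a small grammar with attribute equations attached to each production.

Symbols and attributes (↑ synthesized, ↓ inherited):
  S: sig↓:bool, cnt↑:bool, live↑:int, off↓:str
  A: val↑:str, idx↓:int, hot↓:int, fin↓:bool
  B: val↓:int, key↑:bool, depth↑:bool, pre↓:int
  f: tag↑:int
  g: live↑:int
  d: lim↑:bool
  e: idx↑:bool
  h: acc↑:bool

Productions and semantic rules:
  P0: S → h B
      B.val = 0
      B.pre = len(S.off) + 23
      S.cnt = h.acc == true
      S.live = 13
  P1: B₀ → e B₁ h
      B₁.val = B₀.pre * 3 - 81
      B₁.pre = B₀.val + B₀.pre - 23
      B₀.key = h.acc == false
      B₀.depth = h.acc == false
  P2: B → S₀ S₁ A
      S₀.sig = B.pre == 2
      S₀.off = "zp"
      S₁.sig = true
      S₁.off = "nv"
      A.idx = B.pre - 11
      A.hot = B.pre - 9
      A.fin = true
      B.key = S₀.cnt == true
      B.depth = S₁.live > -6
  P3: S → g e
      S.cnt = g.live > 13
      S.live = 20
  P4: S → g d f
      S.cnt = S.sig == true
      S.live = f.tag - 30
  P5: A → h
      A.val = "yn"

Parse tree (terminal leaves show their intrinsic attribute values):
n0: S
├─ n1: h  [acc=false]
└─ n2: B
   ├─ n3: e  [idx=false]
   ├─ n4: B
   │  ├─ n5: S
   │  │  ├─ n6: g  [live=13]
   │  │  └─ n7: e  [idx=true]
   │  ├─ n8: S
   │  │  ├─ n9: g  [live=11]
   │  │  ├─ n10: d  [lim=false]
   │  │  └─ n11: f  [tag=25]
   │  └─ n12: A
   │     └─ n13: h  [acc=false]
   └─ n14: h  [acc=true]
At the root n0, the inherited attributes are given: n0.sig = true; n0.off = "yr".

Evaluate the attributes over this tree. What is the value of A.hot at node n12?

1. n0.sig = true  [given at root]
2. n0.off = "yr"  [given at root]
3. n1.acc = false  [terminal]
4. n2.val = 0  [0]
5. n2.pre = 25  [len(S.off) + 23]
6. n3.idx = false  [terminal]
7. n4.val = -6  [B₀.pre * 3 - 81]
8. n4.pre = 2  [B₀.val + B₀.pre - 23]
9. n5.sig = true  [B.pre == 2]
10. n5.off = "zp"  ["zp"]
11. n6.live = 13  [terminal]
12. n7.idx = true  [terminal]
13. n5.cnt = false  [g.live > 13]
14. n5.live = 20  [20]
15. n8.sig = true  [true]
16. n8.off = "nv"  ["nv"]
17. n9.live = 11  [terminal]
18. n10.lim = false  [terminal]
19. n11.tag = 25  [terminal]
20. n8.cnt = true  [S.sig == true]
21. n8.live = -5  [f.tag - 30]
22. n12.idx = -9  [B.pre - 11]
23. n12.hot = -7  [B.pre - 9]
24. n12.fin = true  [true]
25. n13.acc = false  [terminal]
26. n12.val = "yn"  ["yn"]
27. n4.key = false  [S₀.cnt == true]
28. n4.depth = true  [S₁.live > -6]
29. n14.acc = true  [terminal]
30. n2.key = false  [h.acc == false]
31. n2.depth = false  [h.acc == false]
32. n0.cnt = false  [h.acc == true]
33. n0.live = 13  [13]

-7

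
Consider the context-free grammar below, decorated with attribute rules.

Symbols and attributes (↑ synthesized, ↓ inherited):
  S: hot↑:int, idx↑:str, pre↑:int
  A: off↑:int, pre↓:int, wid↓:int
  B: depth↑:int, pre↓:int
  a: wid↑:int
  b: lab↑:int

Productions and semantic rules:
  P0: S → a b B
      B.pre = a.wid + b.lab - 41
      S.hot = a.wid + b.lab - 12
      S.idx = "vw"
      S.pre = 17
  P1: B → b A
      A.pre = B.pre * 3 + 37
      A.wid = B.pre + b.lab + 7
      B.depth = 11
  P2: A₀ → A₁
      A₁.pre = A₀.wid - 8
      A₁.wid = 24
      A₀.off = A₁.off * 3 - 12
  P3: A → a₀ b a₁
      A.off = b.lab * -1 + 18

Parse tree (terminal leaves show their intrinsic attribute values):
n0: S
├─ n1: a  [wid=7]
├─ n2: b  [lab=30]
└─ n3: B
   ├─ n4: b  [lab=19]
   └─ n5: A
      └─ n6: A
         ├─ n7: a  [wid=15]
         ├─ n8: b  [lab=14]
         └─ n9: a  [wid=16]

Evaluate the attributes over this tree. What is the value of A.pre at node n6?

1. n1.wid = 7  [terminal]
2. n2.lab = 30  [terminal]
3. n3.pre = -4  [a.wid + b.lab - 41]
4. n4.lab = 19  [terminal]
5. n5.pre = 25  [B.pre * 3 + 37]
6. n5.wid = 22  [B.pre + b.lab + 7]
7. n6.pre = 14  [A₀.wid - 8]
8. n6.wid = 24  [24]
9. n7.wid = 15  [terminal]
10. n8.lab = 14  [terminal]
11. n9.wid = 16  [terminal]
12. n6.off = 4  [b.lab * -1 + 18]
13. n5.off = 0  [A₁.off * 3 - 12]
14. n3.depth = 11  [11]
15. n0.hot = 25  [a.wid + b.lab - 12]
16. n0.idx = "vw"  ["vw"]
17. n0.pre = 17  [17]

14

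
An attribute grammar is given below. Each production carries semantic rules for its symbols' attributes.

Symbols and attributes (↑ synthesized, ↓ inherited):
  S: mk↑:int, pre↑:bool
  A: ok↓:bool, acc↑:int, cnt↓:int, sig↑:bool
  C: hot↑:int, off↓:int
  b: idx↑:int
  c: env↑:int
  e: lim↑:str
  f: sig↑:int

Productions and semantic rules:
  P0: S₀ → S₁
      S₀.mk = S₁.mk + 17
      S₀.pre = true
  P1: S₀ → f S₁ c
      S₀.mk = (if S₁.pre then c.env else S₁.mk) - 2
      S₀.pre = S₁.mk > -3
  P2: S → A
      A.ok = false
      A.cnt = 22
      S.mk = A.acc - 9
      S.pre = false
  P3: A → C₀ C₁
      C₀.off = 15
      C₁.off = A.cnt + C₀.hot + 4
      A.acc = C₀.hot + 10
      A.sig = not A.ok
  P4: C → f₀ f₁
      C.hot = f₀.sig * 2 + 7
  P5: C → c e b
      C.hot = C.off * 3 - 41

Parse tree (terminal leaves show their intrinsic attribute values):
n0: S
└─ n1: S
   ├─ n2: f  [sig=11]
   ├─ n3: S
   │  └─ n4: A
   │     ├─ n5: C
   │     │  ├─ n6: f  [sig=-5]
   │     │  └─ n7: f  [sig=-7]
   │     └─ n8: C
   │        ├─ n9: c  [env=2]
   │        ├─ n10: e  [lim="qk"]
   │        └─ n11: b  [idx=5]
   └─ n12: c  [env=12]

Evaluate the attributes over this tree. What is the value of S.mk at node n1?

-4

1. n2.sig = 11  [terminal]
2. n4.ok = false  [false]
3. n4.cnt = 22  [22]
4. n5.off = 15  [15]
5. n6.sig = -5  [terminal]
6. n7.sig = -7  [terminal]
7. n5.hot = -3  [f₀.sig * 2 + 7]
8. n8.off = 23  [A.cnt + C₀.hot + 4]
9. n9.env = 2  [terminal]
10. n10.lim = "qk"  [terminal]
11. n11.idx = 5  [terminal]
12. n8.hot = 28  [C.off * 3 - 41]
13. n4.acc = 7  [C₀.hot + 10]
14. n4.sig = true  [not A.ok]
15. n3.mk = -2  [A.acc - 9]
16. n3.pre = false  [false]
17. n12.env = 12  [terminal]
18. n1.mk = -4  [(if S₁.pre then c.env else S₁.mk) - 2]
19. n1.pre = true  [S₁.mk > -3]
20. n0.mk = 13  [S₁.mk + 17]
21. n0.pre = true  [true]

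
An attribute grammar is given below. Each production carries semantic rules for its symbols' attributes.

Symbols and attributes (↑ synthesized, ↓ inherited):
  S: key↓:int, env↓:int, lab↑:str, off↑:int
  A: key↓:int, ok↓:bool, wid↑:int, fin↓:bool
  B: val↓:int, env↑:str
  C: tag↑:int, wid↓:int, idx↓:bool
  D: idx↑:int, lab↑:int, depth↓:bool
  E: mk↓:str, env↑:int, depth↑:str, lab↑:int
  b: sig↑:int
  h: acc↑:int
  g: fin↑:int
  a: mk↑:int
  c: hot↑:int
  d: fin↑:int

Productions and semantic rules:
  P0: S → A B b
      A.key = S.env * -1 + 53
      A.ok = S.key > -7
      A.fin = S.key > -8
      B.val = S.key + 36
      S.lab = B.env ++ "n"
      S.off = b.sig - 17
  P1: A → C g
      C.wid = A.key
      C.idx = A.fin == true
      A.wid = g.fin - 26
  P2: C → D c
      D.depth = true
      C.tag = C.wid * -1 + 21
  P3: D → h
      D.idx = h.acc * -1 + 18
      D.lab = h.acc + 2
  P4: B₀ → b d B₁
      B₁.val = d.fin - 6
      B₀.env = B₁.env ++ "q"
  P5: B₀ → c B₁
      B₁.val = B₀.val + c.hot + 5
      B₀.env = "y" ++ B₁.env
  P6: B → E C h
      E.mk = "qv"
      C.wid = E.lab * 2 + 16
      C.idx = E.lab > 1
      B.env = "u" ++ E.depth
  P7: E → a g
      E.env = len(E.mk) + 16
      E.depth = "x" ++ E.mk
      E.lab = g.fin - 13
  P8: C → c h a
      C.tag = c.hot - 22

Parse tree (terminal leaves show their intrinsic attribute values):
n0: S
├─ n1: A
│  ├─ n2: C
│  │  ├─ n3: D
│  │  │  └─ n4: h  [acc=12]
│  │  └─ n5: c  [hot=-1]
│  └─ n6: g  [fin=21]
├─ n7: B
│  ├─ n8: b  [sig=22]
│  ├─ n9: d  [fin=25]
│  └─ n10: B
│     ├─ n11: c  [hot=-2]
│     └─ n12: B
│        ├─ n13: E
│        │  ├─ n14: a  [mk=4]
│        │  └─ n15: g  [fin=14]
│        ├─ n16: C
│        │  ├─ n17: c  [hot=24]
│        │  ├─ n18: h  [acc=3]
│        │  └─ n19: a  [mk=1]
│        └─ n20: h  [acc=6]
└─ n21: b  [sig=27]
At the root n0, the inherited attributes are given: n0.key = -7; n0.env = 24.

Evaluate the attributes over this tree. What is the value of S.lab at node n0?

"yuxqvqn"

1. n0.key = -7  [given at root]
2. n0.env = 24  [given at root]
3. n1.key = 29  [S.env * -1 + 53]
4. n1.ok = false  [S.key > -7]
5. n1.fin = true  [S.key > -8]
6. n2.wid = 29  [A.key]
7. n2.idx = true  [A.fin == true]
8. n3.depth = true  [true]
9. n4.acc = 12  [terminal]
10. n3.idx = 6  [h.acc * -1 + 18]
11. n3.lab = 14  [h.acc + 2]
12. n5.hot = -1  [terminal]
13. n2.tag = -8  [C.wid * -1 + 21]
14. n6.fin = 21  [terminal]
15. n1.wid = -5  [g.fin - 26]
16. n7.val = 29  [S.key + 36]
17. n8.sig = 22  [terminal]
18. n9.fin = 25  [terminal]
19. n10.val = 19  [d.fin - 6]
20. n11.hot = -2  [terminal]
21. n12.val = 22  [B₀.val + c.hot + 5]
22. n13.mk = "qv"  ["qv"]
23. n14.mk = 4  [terminal]
24. n15.fin = 14  [terminal]
25. n13.env = 18  [len(E.mk) + 16]
26. n13.depth = "xqv"  ["x" ++ E.mk]
27. n13.lab = 1  [g.fin - 13]
28. n16.wid = 18  [E.lab * 2 + 16]
29. n16.idx = false  [E.lab > 1]
30. n17.hot = 24  [terminal]
31. n18.acc = 3  [terminal]
32. n19.mk = 1  [terminal]
33. n16.tag = 2  [c.hot - 22]
34. n20.acc = 6  [terminal]
35. n12.env = "uxqv"  ["u" ++ E.depth]
36. n10.env = "yuxqv"  ["y" ++ B₁.env]
37. n7.env = "yuxqvq"  [B₁.env ++ "q"]
38. n21.sig = 27  [terminal]
39. n0.lab = "yuxqvqn"  [B.env ++ "n"]
40. n0.off = 10  [b.sig - 17]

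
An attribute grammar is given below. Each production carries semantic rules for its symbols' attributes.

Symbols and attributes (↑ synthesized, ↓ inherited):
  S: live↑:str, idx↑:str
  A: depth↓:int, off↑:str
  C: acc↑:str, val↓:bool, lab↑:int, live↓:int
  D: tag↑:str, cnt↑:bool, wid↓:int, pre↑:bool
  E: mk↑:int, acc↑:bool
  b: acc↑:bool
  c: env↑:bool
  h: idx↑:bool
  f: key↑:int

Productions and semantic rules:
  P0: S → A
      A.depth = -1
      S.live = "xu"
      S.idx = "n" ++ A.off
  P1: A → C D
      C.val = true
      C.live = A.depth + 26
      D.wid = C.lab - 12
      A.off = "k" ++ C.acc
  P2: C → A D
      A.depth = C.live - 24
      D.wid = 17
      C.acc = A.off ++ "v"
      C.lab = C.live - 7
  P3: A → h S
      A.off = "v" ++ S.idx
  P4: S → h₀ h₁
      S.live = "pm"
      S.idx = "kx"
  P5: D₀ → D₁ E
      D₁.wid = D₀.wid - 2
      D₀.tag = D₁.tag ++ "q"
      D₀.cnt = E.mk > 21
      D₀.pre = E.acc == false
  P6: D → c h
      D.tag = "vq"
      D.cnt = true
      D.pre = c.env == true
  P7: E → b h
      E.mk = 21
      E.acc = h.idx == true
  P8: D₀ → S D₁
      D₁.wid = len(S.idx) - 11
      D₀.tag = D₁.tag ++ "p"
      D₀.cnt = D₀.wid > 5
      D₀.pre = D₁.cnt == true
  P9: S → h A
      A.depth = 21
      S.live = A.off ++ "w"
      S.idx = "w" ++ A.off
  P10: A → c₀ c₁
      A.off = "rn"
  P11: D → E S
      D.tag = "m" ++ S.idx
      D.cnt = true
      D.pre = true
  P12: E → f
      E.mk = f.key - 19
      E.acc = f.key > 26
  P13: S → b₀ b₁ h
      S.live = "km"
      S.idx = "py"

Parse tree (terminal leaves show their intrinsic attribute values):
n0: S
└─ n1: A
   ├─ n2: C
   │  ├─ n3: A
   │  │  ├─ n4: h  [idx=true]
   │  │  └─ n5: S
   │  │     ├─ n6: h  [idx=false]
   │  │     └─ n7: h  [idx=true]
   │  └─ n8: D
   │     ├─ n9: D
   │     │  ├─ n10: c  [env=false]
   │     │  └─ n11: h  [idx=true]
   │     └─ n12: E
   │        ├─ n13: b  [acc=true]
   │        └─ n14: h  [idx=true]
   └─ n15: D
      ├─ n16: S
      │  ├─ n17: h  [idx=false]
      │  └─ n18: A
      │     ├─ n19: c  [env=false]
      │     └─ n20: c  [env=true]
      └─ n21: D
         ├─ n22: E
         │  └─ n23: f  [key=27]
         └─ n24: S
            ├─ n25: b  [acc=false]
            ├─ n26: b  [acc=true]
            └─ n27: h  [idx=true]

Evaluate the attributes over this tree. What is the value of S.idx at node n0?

"nkvkxv"

1. n1.depth = -1  [-1]
2. n2.val = true  [true]
3. n2.live = 25  [A.depth + 26]
4. n3.depth = 1  [C.live - 24]
5. n4.idx = true  [terminal]
6. n6.idx = false  [terminal]
7. n7.idx = true  [terminal]
8. n5.live = "pm"  ["pm"]
9. n5.idx = "kx"  ["kx"]
10. n3.off = "vkx"  ["v" ++ S.idx]
11. n8.wid = 17  [17]
12. n9.wid = 15  [D₀.wid - 2]
13. n10.env = false  [terminal]
14. n11.idx = true  [terminal]
15. n9.tag = "vq"  ["vq"]
16. n9.cnt = true  [true]
17. n9.pre = false  [c.env == true]
18. n13.acc = true  [terminal]
19. n14.idx = true  [terminal]
20. n12.mk = 21  [21]
21. n12.acc = true  [h.idx == true]
22. n8.tag = "vqq"  [D₁.tag ++ "q"]
23. n8.cnt = false  [E.mk > 21]
24. n8.pre = false  [E.acc == false]
25. n2.acc = "vkxv"  [A.off ++ "v"]
26. n2.lab = 18  [C.live - 7]
27. n15.wid = 6  [C.lab - 12]
28. n17.idx = false  [terminal]
29. n18.depth = 21  [21]
30. n19.env = false  [terminal]
31. n20.env = true  [terminal]
32. n18.off = "rn"  ["rn"]
33. n16.live = "rnw"  [A.off ++ "w"]
34. n16.idx = "wrn"  ["w" ++ A.off]
35. n21.wid = -8  [len(S.idx) - 11]
36. n23.key = 27  [terminal]
37. n22.mk = 8  [f.key - 19]
38. n22.acc = true  [f.key > 26]
39. n25.acc = false  [terminal]
40. n26.acc = true  [terminal]
41. n27.idx = true  [terminal]
42. n24.live = "km"  ["km"]
43. n24.idx = "py"  ["py"]
44. n21.tag = "mpy"  ["m" ++ S.idx]
45. n21.cnt = true  [true]
46. n21.pre = true  [true]
47. n15.tag = "mpyp"  [D₁.tag ++ "p"]
48. n15.cnt = true  [D₀.wid > 5]
49. n15.pre = true  [D₁.cnt == true]
50. n1.off = "kvkxv"  ["k" ++ C.acc]
51. n0.live = "xu"  ["xu"]
52. n0.idx = "nkvkxv"  ["n" ++ A.off]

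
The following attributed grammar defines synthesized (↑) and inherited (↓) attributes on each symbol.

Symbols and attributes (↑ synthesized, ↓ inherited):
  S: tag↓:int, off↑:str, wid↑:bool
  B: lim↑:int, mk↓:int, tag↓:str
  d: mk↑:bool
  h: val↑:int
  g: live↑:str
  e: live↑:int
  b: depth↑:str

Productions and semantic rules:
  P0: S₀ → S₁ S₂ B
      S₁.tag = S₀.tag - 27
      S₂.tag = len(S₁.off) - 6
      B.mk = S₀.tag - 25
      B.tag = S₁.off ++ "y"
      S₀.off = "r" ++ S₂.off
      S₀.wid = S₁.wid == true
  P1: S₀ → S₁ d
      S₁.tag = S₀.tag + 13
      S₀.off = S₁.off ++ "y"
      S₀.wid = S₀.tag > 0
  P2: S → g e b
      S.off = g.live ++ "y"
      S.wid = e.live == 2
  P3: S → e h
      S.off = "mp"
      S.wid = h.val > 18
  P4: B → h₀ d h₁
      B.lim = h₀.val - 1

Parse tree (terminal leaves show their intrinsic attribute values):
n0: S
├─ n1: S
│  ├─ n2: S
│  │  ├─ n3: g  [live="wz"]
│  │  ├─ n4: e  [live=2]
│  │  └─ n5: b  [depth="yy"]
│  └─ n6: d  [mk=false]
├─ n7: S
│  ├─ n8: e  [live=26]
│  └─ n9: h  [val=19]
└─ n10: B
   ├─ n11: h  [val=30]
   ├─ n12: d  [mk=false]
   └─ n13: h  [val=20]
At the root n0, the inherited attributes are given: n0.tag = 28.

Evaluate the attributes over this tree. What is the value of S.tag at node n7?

-2

1. n0.tag = 28  [given at root]
2. n1.tag = 1  [S₀.tag - 27]
3. n2.tag = 14  [S₀.tag + 13]
4. n3.live = "wz"  [terminal]
5. n4.live = 2  [terminal]
6. n5.depth = "yy"  [terminal]
7. n2.off = "wzy"  [g.live ++ "y"]
8. n2.wid = true  [e.live == 2]
9. n6.mk = false  [terminal]
10. n1.off = "wzyy"  [S₁.off ++ "y"]
11. n1.wid = true  [S₀.tag > 0]
12. n7.tag = -2  [len(S₁.off) - 6]
13. n8.live = 26  [terminal]
14. n9.val = 19  [terminal]
15. n7.off = "mp"  ["mp"]
16. n7.wid = true  [h.val > 18]
17. n10.mk = 3  [S₀.tag - 25]
18. n10.tag = "wzyyy"  [S₁.off ++ "y"]
19. n11.val = 30  [terminal]
20. n12.mk = false  [terminal]
21. n13.val = 20  [terminal]
22. n10.lim = 29  [h₀.val - 1]
23. n0.off = "rmp"  ["r" ++ S₂.off]
24. n0.wid = true  [S₁.wid == true]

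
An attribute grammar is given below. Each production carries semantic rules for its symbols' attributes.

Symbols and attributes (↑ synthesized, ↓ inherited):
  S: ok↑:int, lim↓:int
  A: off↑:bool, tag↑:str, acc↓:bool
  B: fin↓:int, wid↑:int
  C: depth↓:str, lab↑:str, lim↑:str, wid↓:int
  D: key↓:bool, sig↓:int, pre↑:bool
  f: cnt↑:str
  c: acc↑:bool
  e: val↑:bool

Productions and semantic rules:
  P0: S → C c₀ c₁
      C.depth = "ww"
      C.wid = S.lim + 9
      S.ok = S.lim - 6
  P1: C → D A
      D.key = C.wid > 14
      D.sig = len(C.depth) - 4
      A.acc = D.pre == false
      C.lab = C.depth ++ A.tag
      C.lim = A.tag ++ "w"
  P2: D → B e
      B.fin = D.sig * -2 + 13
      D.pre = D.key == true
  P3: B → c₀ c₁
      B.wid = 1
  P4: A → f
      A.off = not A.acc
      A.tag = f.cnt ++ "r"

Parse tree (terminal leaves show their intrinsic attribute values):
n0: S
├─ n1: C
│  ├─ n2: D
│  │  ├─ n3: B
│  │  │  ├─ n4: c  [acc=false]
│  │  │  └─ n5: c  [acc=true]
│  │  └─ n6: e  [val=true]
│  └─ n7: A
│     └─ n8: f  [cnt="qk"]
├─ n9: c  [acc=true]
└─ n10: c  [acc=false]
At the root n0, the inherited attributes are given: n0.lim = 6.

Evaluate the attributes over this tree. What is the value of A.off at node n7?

1. n0.lim = 6  [given at root]
2. n1.depth = "ww"  ["ww"]
3. n1.wid = 15  [S.lim + 9]
4. n2.key = true  [C.wid > 14]
5. n2.sig = -2  [len(C.depth) - 4]
6. n3.fin = 17  [D.sig * -2 + 13]
7. n4.acc = false  [terminal]
8. n5.acc = true  [terminal]
9. n3.wid = 1  [1]
10. n6.val = true  [terminal]
11. n2.pre = true  [D.key == true]
12. n7.acc = false  [D.pre == false]
13. n8.cnt = "qk"  [terminal]
14. n7.off = true  [not A.acc]
15. n7.tag = "qkr"  [f.cnt ++ "r"]
16. n1.lab = "wwqkr"  [C.depth ++ A.tag]
17. n1.lim = "qkrw"  [A.tag ++ "w"]
18. n9.acc = true  [terminal]
19. n10.acc = false  [terminal]
20. n0.ok = 0  [S.lim - 6]

true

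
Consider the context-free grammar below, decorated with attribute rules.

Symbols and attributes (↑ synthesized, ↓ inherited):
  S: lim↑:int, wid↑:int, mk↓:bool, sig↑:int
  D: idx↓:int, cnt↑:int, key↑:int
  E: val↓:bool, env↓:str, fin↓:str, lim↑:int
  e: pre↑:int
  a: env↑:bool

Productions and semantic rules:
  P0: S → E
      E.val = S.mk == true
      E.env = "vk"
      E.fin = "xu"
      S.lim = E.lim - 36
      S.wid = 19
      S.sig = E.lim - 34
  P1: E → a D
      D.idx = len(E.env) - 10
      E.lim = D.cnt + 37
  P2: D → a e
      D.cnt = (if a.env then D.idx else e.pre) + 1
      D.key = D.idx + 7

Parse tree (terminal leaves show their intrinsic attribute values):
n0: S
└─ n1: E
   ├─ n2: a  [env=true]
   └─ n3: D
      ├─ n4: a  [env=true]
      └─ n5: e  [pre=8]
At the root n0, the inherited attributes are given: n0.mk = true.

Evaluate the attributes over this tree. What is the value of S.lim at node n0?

-6

1. n0.mk = true  [given at root]
2. n1.val = true  [S.mk == true]
3. n1.env = "vk"  ["vk"]
4. n1.fin = "xu"  ["xu"]
5. n2.env = true  [terminal]
6. n3.idx = -8  [len(E.env) - 10]
7. n4.env = true  [terminal]
8. n5.pre = 8  [terminal]
9. n3.cnt = -7  [(if a.env then D.idx else e.pre) + 1]
10. n3.key = -1  [D.idx + 7]
11. n1.lim = 30  [D.cnt + 37]
12. n0.lim = -6  [E.lim - 36]
13. n0.wid = 19  [19]
14. n0.sig = -4  [E.lim - 34]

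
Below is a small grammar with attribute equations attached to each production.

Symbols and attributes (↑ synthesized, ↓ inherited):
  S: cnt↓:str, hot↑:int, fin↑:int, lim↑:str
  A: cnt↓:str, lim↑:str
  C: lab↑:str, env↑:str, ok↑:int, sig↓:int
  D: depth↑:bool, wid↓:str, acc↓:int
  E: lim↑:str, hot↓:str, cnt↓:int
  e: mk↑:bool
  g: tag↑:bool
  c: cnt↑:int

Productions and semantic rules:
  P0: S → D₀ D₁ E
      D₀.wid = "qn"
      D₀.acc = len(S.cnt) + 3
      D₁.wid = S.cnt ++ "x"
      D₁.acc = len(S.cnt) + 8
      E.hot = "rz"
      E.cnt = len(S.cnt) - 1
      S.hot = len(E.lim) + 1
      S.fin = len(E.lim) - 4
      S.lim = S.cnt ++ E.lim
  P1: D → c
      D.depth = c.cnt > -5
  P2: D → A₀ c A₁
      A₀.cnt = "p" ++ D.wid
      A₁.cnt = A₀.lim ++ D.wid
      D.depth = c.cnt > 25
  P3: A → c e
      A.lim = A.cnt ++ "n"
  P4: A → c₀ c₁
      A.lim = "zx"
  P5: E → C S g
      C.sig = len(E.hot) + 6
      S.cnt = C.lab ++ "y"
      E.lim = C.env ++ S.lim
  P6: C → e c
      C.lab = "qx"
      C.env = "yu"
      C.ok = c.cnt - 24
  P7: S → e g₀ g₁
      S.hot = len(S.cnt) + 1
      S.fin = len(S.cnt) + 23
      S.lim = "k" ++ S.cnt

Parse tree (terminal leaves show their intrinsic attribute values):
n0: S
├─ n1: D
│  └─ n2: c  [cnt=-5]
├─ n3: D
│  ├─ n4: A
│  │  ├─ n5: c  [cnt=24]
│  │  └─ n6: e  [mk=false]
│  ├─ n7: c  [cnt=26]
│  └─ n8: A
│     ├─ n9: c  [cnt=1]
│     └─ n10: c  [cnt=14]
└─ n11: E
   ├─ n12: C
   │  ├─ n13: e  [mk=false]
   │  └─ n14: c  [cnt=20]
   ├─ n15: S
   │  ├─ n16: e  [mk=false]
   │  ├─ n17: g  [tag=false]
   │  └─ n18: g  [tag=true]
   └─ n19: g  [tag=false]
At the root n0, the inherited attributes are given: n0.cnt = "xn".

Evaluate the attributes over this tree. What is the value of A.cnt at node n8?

"pxnxnxnx"

1. n0.cnt = "xn"  [given at root]
2. n1.wid = "qn"  ["qn"]
3. n1.acc = 5  [len(S.cnt) + 3]
4. n2.cnt = -5  [terminal]
5. n1.depth = false  [c.cnt > -5]
6. n3.wid = "xnx"  [S.cnt ++ "x"]
7. n3.acc = 10  [len(S.cnt) + 8]
8. n4.cnt = "pxnx"  ["p" ++ D.wid]
9. n5.cnt = 24  [terminal]
10. n6.mk = false  [terminal]
11. n4.lim = "pxnxn"  [A.cnt ++ "n"]
12. n7.cnt = 26  [terminal]
13. n8.cnt = "pxnxnxnx"  [A₀.lim ++ D.wid]
14. n9.cnt = 1  [terminal]
15. n10.cnt = 14  [terminal]
16. n8.lim = "zx"  ["zx"]
17. n3.depth = true  [c.cnt > 25]
18. n11.hot = "rz"  ["rz"]
19. n11.cnt = 1  [len(S.cnt) - 1]
20. n12.sig = 8  [len(E.hot) + 6]
21. n13.mk = false  [terminal]
22. n14.cnt = 20  [terminal]
23. n12.lab = "qx"  ["qx"]
24. n12.env = "yu"  ["yu"]
25. n12.ok = -4  [c.cnt - 24]
26. n15.cnt = "qxy"  [C.lab ++ "y"]
27. n16.mk = false  [terminal]
28. n17.tag = false  [terminal]
29. n18.tag = true  [terminal]
30. n15.hot = 4  [len(S.cnt) + 1]
31. n15.fin = 26  [len(S.cnt) + 23]
32. n15.lim = "kqxy"  ["k" ++ S.cnt]
33. n19.tag = false  [terminal]
34. n11.lim = "yukqxy"  [C.env ++ S.lim]
35. n0.hot = 7  [len(E.lim) + 1]
36. n0.fin = 2  [len(E.lim) - 4]
37. n0.lim = "xnyukqxy"  [S.cnt ++ E.lim]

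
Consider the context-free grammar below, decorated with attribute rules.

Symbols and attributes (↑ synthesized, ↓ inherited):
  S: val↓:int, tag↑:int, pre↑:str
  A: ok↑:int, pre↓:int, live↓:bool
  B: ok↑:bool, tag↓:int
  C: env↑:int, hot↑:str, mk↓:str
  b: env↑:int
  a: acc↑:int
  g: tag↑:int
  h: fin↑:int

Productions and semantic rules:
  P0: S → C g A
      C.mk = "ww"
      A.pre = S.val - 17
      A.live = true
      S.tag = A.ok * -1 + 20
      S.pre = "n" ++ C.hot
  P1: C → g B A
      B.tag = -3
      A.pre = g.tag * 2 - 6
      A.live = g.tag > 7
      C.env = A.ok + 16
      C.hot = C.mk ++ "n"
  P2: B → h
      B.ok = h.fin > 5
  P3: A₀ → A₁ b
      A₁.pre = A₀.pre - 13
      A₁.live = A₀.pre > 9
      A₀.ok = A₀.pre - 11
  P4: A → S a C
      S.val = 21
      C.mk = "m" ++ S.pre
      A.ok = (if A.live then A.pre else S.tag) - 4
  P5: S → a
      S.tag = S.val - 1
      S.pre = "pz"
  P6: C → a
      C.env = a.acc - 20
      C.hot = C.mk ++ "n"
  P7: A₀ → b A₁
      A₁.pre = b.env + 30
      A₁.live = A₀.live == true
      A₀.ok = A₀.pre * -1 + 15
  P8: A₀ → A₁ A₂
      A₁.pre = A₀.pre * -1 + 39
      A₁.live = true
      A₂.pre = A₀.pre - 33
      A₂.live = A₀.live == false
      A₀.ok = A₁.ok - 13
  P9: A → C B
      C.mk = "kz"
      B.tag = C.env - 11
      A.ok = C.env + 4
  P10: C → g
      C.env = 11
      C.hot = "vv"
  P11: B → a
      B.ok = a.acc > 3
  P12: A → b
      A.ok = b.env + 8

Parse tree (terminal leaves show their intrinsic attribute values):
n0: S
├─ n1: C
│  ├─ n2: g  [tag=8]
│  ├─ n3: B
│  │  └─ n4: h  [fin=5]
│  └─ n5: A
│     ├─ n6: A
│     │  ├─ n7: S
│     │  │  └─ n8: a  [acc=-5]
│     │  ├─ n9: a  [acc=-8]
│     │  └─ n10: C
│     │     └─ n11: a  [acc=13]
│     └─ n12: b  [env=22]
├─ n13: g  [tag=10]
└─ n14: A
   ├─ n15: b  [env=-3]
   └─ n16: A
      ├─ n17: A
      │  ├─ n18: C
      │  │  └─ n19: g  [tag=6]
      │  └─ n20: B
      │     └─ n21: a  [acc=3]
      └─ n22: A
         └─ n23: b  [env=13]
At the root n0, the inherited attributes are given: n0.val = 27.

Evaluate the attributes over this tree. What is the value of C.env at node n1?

15

1. n0.val = 27  [given at root]
2. n1.mk = "ww"  ["ww"]
3. n2.tag = 8  [terminal]
4. n3.tag = -3  [-3]
5. n4.fin = 5  [terminal]
6. n3.ok = false  [h.fin > 5]
7. n5.pre = 10  [g.tag * 2 - 6]
8. n5.live = true  [g.tag > 7]
9. n6.pre = -3  [A₀.pre - 13]
10. n6.live = true  [A₀.pre > 9]
11. n7.val = 21  [21]
12. n8.acc = -5  [terminal]
13. n7.tag = 20  [S.val - 1]
14. n7.pre = "pz"  ["pz"]
15. n9.acc = -8  [terminal]
16. n10.mk = "mpz"  ["m" ++ S.pre]
17. n11.acc = 13  [terminal]
18. n10.env = -7  [a.acc - 20]
19. n10.hot = "mpzn"  [C.mk ++ "n"]
20. n6.ok = -7  [(if A.live then A.pre else S.tag) - 4]
21. n12.env = 22  [terminal]
22. n5.ok = -1  [A₀.pre - 11]
23. n1.env = 15  [A.ok + 16]
24. n1.hot = "wwn"  [C.mk ++ "n"]
25. n13.tag = 10  [terminal]
26. n14.pre = 10  [S.val - 17]
27. n14.live = true  [true]
28. n15.env = -3  [terminal]
29. n16.pre = 27  [b.env + 30]
30. n16.live = true  [A₀.live == true]
31. n17.pre = 12  [A₀.pre * -1 + 39]
32. n17.live = true  [true]
33. n18.mk = "kz"  ["kz"]
34. n19.tag = 6  [terminal]
35. n18.env = 11  [11]
36. n18.hot = "vv"  ["vv"]
37. n20.tag = 0  [C.env - 11]
38. n21.acc = 3  [terminal]
39. n20.ok = false  [a.acc > 3]
40. n17.ok = 15  [C.env + 4]
41. n22.pre = -6  [A₀.pre - 33]
42. n22.live = false  [A₀.live == false]
43. n23.env = 13  [terminal]
44. n22.ok = 21  [b.env + 8]
45. n16.ok = 2  [A₁.ok - 13]
46. n14.ok = 5  [A₀.pre * -1 + 15]
47. n0.tag = 15  [A.ok * -1 + 20]
48. n0.pre = "nwwn"  ["n" ++ C.hot]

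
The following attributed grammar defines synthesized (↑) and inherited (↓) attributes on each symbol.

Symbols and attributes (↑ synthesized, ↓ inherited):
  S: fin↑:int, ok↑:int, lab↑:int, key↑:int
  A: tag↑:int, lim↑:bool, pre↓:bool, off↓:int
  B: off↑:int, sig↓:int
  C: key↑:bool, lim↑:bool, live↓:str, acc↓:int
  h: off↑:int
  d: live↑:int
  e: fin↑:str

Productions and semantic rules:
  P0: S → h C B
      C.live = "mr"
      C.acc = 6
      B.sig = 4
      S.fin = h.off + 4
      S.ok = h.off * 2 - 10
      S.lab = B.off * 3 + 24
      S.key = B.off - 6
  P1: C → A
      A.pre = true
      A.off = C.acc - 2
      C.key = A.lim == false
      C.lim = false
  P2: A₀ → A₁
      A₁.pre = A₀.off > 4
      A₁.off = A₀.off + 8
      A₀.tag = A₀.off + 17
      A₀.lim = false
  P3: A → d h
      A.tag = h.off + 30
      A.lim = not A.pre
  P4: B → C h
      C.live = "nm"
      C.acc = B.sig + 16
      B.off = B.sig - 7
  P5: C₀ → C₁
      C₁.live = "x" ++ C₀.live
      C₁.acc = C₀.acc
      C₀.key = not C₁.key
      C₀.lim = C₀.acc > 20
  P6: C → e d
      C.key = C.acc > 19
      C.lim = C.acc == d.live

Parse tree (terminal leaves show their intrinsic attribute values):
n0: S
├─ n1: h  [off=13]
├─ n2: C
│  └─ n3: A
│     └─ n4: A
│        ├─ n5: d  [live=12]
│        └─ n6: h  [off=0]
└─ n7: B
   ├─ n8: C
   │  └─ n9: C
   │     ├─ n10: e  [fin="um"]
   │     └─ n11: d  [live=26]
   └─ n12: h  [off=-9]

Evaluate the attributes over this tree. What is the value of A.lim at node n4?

1. n1.off = 13  [terminal]
2. n2.live = "mr"  ["mr"]
3. n2.acc = 6  [6]
4. n3.pre = true  [true]
5. n3.off = 4  [C.acc - 2]
6. n4.pre = false  [A₀.off > 4]
7. n4.off = 12  [A₀.off + 8]
8. n5.live = 12  [terminal]
9. n6.off = 0  [terminal]
10. n4.tag = 30  [h.off + 30]
11. n4.lim = true  [not A.pre]
12. n3.tag = 21  [A₀.off + 17]
13. n3.lim = false  [false]
14. n2.key = true  [A.lim == false]
15. n2.lim = false  [false]
16. n7.sig = 4  [4]
17. n8.live = "nm"  ["nm"]
18. n8.acc = 20  [B.sig + 16]
19. n9.live = "xnm"  ["x" ++ C₀.live]
20. n9.acc = 20  [C₀.acc]
21. n10.fin = "um"  [terminal]
22. n11.live = 26  [terminal]
23. n9.key = true  [C.acc > 19]
24. n9.lim = false  [C.acc == d.live]
25. n8.key = false  [not C₁.key]
26. n8.lim = false  [C₀.acc > 20]
27. n12.off = -9  [terminal]
28. n7.off = -3  [B.sig - 7]
29. n0.fin = 17  [h.off + 4]
30. n0.ok = 16  [h.off * 2 - 10]
31. n0.lab = 15  [B.off * 3 + 24]
32. n0.key = -9  [B.off - 6]

true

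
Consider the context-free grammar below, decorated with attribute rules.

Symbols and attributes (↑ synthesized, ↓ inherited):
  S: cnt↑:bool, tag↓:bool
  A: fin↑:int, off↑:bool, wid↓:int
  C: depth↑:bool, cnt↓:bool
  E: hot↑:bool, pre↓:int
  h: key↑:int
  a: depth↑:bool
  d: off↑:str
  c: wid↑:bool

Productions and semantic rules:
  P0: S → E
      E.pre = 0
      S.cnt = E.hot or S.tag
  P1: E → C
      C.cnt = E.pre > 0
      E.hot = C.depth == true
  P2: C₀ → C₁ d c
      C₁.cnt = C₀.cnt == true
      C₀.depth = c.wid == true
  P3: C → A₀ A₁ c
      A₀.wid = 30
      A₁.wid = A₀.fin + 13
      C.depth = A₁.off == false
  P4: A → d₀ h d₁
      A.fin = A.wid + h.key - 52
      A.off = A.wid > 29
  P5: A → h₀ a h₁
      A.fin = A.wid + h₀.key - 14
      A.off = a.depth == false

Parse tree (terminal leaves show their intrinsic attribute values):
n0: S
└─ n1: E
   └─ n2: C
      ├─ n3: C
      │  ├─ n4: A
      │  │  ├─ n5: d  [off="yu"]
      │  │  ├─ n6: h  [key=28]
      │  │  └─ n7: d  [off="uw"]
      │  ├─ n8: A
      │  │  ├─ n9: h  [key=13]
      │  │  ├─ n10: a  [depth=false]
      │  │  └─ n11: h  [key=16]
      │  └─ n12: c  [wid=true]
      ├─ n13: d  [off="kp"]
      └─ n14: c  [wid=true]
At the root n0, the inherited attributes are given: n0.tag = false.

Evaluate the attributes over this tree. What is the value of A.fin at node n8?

18

1. n0.tag = false  [given at root]
2. n1.pre = 0  [0]
3. n2.cnt = false  [E.pre > 0]
4. n3.cnt = false  [C₀.cnt == true]
5. n4.wid = 30  [30]
6. n5.off = "yu"  [terminal]
7. n6.key = 28  [terminal]
8. n7.off = "uw"  [terminal]
9. n4.fin = 6  [A.wid + h.key - 52]
10. n4.off = true  [A.wid > 29]
11. n8.wid = 19  [A₀.fin + 13]
12. n9.key = 13  [terminal]
13. n10.depth = false  [terminal]
14. n11.key = 16  [terminal]
15. n8.fin = 18  [A.wid + h₀.key - 14]
16. n8.off = true  [a.depth == false]
17. n12.wid = true  [terminal]
18. n3.depth = false  [A₁.off == false]
19. n13.off = "kp"  [terminal]
20. n14.wid = true  [terminal]
21. n2.depth = true  [c.wid == true]
22. n1.hot = true  [C.depth == true]
23. n0.cnt = true  [E.hot or S.tag]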